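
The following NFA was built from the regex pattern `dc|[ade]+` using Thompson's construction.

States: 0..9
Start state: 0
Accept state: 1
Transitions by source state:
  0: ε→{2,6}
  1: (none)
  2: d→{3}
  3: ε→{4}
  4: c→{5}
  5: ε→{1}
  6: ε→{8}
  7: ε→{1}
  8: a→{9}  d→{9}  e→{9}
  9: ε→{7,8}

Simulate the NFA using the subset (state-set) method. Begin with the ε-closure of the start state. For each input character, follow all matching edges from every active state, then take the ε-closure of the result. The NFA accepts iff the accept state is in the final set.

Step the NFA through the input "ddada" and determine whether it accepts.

start: ε-closure({0}) = {0,2,6,8}
'd' @ 1: {1,3,4,7,8,9}  [accepting]
'd' @ 2: {1,7,8,9}  [accepting]
'a' @ 3: {1,7,8,9}  [accepting]
'd' @ 4: {1,7,8,9}  [accepting]
'a' @ 5: {1,7,8,9}  [accepting]
end set {1,7,8,9} — state 1 in

Answer: ACCEPT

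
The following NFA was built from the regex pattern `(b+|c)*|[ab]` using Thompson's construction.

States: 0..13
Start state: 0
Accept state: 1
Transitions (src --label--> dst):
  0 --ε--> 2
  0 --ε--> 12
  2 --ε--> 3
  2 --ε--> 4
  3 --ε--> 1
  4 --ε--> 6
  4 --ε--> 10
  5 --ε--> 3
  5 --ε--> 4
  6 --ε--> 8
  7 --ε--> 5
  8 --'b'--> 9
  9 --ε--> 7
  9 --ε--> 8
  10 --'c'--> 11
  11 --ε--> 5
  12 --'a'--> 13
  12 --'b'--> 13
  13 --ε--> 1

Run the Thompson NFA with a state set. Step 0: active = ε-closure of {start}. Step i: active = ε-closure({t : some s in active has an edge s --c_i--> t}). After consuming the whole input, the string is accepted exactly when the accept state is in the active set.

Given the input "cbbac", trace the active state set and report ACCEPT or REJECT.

S₀ = ε-closure({0}) = {0,1,2,3,4,6,8,10,12}
'c' @ 1: {1,3,4,5,6,8,10,11}  [accepting]
'b' @ 2: {1,3,4,5,6,7,8,9,10}  [accepting]
'b' @ 3: {1,3,4,5,6,7,8,9,10}  [accepting]
'a' @ 4: {}  — no active states
rest 'c' ignored (set empty)
after full input: {}  (accept=1 not in)

Answer: REJECT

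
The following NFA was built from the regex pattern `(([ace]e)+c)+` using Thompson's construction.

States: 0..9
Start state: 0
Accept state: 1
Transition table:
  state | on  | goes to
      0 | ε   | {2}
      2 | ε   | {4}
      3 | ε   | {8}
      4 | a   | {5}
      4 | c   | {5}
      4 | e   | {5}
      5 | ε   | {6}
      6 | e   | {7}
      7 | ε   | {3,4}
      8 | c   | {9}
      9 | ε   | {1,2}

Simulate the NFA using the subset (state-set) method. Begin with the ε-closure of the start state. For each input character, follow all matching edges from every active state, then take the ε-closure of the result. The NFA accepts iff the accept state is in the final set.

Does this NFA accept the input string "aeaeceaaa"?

start: ε-closure({0}) = {0,2,4}
'a' @ 1: {5,6}
'e' @ 2: {3,4,7,8}
'a' @ 3: {5,6}
'e' @ 4: {3,4,7,8}
'c' @ 5: {1,2,4,5,6,9}  (accept∈set)
'e' @ 6: {3,4,5,6,7,8}
'a' @ 7: {5,6}
'a' @ 8: {}  — dead — no transitions
rest 'a' ignored (set empty)
end set {} — state 1 not in

Answer: REJECT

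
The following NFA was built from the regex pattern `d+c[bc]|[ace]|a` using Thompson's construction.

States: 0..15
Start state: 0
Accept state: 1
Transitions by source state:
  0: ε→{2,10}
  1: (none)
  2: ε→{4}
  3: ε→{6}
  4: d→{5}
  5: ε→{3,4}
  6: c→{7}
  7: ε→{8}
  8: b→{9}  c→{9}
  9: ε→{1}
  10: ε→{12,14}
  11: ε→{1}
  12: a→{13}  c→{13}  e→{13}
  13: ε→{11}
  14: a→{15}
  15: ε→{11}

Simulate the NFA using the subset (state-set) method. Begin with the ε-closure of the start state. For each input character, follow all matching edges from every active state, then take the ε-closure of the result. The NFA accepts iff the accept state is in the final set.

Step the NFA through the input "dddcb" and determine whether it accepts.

Answer: ACCEPT

Steps:
start: ε-closure({0}) = {0,2,4,10,12,14}
'd' @ 1: {3,4,5,6}
'd' @ 2: {3,4,5,6}
'd' @ 3: {3,4,5,6}
'c' @ 4: {7,8}
'b' @ 5: {1,9}  [accepting]
final: {1,9}; accept 1 in set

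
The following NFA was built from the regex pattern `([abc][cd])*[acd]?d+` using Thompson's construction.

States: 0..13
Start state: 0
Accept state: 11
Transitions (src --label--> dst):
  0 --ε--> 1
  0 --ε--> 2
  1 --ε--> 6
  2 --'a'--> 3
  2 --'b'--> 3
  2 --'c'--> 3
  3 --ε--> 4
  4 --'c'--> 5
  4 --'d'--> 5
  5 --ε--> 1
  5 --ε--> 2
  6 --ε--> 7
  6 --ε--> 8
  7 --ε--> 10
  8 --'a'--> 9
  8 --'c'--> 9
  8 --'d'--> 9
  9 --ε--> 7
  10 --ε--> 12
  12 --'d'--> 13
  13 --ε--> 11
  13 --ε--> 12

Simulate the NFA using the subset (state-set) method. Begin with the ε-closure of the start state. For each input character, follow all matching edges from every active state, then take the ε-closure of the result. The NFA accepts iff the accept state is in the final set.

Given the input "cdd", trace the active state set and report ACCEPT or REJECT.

initial (ε-close {0}): {0,1,2,6,7,8,10,12}
'c' @ 1: {3,4,7,9,10,12}
'd' @ 2: {1,2,5,6,7,8,10,11,12,13}  ✓accept
'd' @ 3: {7,9,10,11,12,13}  ✓accept
end set {7,9,10,11,12,13} — state 11 in

Answer: ACCEPT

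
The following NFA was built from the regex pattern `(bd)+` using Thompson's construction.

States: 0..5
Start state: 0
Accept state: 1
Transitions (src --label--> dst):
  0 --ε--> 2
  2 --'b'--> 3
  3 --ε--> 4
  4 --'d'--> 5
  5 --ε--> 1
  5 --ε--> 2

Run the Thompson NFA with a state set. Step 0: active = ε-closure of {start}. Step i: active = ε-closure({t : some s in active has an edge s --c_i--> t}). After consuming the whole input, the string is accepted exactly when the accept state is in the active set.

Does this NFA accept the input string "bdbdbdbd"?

Answer: ACCEPT

Steps:
S₀ = ε-closure({0}) = {0,2}
'b' @ 1: {3,4}
'd' @ 2: {1,2,5}  [accepting]
'b' @ 3: {3,4}
'd' @ 4: {1,2,5}  [accepting]
'b' @ 5: {3,4}
'd' @ 6: {1,2,5}  [accepting]
'b' @ 7: {3,4}
'd' @ 8: {1,2,5}  [accepting]
after full input: {1,2,5}  (accept=1 in)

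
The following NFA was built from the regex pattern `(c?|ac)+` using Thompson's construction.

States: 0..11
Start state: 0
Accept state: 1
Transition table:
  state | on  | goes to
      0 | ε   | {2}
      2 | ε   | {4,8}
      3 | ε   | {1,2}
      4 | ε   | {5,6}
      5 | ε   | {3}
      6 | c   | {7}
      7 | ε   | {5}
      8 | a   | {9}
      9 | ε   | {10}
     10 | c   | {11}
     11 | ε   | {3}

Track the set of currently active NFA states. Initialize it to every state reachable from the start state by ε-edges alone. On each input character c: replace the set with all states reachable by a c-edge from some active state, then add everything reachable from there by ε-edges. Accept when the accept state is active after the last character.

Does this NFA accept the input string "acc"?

initial (ε-close {0}): {0,1,2,3,4,5,6,8}
'a' @ 1: {9,10}
'c' @ 2: {1,2,3,4,5,6,8,11}  [accepting]
'c' @ 3: {1,2,3,4,5,6,7,8}  [accepting]
after full input: {1,2,3,4,5,6,7,8}  (accept=1 in)

Answer: ACCEPT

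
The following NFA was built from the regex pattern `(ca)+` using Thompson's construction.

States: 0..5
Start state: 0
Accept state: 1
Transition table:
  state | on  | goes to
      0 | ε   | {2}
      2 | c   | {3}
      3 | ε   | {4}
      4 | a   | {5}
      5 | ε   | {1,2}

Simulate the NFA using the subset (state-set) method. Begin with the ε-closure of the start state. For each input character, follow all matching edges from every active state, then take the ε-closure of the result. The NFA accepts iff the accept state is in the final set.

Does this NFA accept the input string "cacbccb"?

Answer: REJECT

Derivation:
initial (ε-close {0}): {0,2}
'c' @ 1: {3,4}
'a' @ 2: {1,2,5}  [accepting]
'c' @ 3: {3,4}
'b' @ 4: {}  — dead — no transitions
rest 'ccb' ignored (set empty)
end set {} — state 1 not in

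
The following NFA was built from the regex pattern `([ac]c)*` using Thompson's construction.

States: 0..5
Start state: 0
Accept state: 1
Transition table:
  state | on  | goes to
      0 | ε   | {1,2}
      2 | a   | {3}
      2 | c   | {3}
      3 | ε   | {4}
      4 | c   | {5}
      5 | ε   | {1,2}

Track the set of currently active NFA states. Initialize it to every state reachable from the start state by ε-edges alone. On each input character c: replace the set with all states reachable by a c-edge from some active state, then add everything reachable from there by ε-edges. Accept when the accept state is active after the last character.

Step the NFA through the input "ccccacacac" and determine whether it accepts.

Answer: ACCEPT

Trace:
S₀ = ε-closure({0}) = {0,1,2}
'c' @ 1: {3,4}
'c' @ 2: {1,2,5}  [accepting]
'c' @ 3: {3,4}
'c' @ 4: {1,2,5}  [accepting]
'a' @ 5: {3,4}
'c' @ 6: {1,2,5}  [accepting]
'a' @ 7: {3,4}
'c' @ 8: {1,2,5}  [accepting]
'a' @ 9: {3,4}
'c' @ 10: {1,2,5}  [accepting]
final: {1,2,5}; accept 1 in set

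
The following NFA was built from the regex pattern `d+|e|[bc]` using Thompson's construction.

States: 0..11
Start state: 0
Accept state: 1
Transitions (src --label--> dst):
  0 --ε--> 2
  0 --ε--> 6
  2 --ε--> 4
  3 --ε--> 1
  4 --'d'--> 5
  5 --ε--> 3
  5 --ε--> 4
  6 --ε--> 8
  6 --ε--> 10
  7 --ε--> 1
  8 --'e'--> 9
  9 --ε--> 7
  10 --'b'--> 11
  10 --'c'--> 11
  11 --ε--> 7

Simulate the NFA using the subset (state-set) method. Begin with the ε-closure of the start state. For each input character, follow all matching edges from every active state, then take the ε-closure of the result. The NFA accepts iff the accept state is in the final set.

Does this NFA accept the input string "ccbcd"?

Answer: REJECT

Derivation:
initial (ε-close {0}): {0,2,4,6,8,10}
'c' @ 1: {1,7,11}  (accept∈set)
'c' @ 2: {}  — state set empty
rest 'bcd' ignored (set empty)
after full input: {}  (accept=1 not in)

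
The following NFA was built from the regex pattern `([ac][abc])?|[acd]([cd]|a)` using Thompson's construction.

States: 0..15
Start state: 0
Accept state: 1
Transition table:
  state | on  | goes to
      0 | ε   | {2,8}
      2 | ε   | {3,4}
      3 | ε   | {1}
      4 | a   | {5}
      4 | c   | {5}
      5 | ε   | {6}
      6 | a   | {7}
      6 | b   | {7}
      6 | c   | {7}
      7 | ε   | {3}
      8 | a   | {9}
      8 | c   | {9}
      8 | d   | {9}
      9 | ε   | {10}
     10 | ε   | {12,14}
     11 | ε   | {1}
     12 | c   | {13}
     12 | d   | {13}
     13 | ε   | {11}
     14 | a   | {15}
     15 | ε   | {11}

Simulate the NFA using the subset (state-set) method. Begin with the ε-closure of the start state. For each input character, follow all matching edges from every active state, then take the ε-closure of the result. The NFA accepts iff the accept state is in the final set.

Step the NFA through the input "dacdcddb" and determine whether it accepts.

initial (ε-close {0}): {0,1,2,3,4,8}
'd' @ 1: {9,10,12,14}
'a' @ 2: {1,11,15}  [accepting]
'c' @ 3: {}  — state set empty
rest 'dcddb' ignored (set empty)
end set {} — state 1 not in

Answer: REJECT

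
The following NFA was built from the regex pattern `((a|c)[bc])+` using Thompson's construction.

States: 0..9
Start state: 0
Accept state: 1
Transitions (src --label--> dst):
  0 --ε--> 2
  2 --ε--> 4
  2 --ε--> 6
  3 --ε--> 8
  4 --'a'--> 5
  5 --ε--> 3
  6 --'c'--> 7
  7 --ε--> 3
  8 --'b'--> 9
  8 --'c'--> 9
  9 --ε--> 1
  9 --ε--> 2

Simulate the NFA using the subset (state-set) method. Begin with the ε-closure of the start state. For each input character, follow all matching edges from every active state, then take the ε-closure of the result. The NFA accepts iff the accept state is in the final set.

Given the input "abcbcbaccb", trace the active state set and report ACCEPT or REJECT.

Answer: ACCEPT

Derivation:
start: ε-closure({0}) = {0,2,4,6}
'a' @ 1: {3,5,8}
'b' @ 2: {1,2,4,6,9}  ✓accept
'c' @ 3: {3,7,8}
'b' @ 4: {1,2,4,6,9}  ✓accept
'c' @ 5: {3,7,8}
'b' @ 6: {1,2,4,6,9}  ✓accept
'a' @ 7: {3,5,8}
'c' @ 8: {1,2,4,6,9}  ✓accept
'c' @ 9: {3,7,8}
'b' @ 10: {1,2,4,6,9}  ✓accept
final: {1,2,4,6,9}; accept 1 in set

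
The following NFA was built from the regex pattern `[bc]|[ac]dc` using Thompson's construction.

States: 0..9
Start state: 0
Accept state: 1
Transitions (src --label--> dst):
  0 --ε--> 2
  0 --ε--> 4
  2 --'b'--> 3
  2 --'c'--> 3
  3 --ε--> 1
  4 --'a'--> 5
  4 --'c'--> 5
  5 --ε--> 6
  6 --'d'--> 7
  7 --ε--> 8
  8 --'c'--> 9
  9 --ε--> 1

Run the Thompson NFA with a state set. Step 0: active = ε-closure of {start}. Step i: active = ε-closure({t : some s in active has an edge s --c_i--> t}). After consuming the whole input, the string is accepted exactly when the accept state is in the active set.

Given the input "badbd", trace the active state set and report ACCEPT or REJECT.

Answer: REJECT

Trace:
start: ε-closure({0}) = {0,2,4}
'b' @ 1: {1,3}  (accept∈set)
'a' @ 2: {}  — dead — no transitions
rest 'dbd' ignored (set empty)
final: {}; accept 1 not in set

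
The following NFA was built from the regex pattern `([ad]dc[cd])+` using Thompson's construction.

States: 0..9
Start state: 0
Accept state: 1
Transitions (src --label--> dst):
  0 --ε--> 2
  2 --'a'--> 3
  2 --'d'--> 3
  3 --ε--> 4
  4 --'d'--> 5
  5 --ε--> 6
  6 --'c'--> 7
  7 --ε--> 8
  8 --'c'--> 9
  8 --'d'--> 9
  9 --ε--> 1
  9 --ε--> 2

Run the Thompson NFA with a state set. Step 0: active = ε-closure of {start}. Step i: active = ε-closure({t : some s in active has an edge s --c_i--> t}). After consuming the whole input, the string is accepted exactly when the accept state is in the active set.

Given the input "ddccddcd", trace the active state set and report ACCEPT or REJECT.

Answer: ACCEPT

Trace:
S₀ = ε-closure({0}) = {0,2}
'd' @ 1: {3,4}
'd' @ 2: {5,6}
'c' @ 3: {7,8}
'c' @ 4: {1,2,9}  ✓accept
'd' @ 5: {3,4}
'd' @ 6: {5,6}
'c' @ 7: {7,8}
'd' @ 8: {1,2,9}  ✓accept
end set {1,2,9} — state 1 in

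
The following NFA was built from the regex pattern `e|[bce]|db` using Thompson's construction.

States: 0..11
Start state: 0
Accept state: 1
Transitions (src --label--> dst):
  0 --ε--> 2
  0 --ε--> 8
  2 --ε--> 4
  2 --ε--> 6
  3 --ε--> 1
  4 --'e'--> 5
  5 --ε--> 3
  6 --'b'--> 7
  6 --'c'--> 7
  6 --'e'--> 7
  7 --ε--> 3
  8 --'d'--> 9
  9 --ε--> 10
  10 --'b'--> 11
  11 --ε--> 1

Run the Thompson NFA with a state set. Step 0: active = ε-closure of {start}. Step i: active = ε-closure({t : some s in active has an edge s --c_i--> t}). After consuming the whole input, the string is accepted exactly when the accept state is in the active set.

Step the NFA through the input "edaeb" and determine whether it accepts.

initial (ε-close {0}): {0,2,4,6,8}
'e' @ 1: {1,3,5,7}  ✓accept
'd' @ 2: {}  — dead — no transitions
rest 'aeb' ignored (set empty)
after full input: {}  (accept=1 not in)

Answer: REJECT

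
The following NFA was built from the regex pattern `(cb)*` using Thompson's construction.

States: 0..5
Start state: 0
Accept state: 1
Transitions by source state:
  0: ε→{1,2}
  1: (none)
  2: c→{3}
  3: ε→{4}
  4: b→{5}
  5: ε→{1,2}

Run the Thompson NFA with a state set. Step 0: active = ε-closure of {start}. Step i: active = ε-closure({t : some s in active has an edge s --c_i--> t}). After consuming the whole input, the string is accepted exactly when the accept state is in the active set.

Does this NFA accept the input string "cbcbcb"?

Answer: ACCEPT

Trace:
start: ε-closure({0}) = {0,1,2}
'c' @ 1: {3,4}
'b' @ 2: {1,2,5}  [accepting]
'c' @ 3: {3,4}
'b' @ 4: {1,2,5}  [accepting]
'c' @ 5: {3,4}
'b' @ 6: {1,2,5}  [accepting]
final: {1,2,5}; accept 1 in set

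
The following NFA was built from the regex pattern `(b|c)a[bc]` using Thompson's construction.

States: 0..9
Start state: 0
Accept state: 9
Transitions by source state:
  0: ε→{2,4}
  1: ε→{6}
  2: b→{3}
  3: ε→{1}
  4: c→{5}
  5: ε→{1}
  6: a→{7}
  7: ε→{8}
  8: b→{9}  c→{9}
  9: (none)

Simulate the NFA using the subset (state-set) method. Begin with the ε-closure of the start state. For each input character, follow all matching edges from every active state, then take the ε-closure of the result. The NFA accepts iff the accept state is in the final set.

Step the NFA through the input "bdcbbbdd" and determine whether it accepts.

initial (ε-close {0}): {0,2,4}
'b' @ 1: {1,3,6}
'd' @ 2: {}  — no active states
rest 'cbbbdd' ignored (set empty)
after full input: {}  (accept=9 not in)

Answer: REJECT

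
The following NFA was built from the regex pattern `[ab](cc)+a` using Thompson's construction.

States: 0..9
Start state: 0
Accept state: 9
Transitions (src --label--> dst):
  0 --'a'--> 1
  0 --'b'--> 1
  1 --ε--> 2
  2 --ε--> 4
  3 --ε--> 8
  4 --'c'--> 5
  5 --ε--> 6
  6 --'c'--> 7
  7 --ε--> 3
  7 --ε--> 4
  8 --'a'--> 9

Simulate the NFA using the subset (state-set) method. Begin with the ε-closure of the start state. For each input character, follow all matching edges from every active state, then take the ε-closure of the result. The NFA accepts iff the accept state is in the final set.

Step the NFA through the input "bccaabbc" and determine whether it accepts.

Answer: REJECT

Trace:
start: ε-closure({0}) = {0}
'b' @ 1: {1,2,4}
'c' @ 2: {5,6}
'c' @ 3: {3,4,7,8}
'a' @ 4: {9}  ✓accept
'a' @ 5: {}  — state set empty
rest 'bbc' ignored (set empty)
end set {} — state 9 not in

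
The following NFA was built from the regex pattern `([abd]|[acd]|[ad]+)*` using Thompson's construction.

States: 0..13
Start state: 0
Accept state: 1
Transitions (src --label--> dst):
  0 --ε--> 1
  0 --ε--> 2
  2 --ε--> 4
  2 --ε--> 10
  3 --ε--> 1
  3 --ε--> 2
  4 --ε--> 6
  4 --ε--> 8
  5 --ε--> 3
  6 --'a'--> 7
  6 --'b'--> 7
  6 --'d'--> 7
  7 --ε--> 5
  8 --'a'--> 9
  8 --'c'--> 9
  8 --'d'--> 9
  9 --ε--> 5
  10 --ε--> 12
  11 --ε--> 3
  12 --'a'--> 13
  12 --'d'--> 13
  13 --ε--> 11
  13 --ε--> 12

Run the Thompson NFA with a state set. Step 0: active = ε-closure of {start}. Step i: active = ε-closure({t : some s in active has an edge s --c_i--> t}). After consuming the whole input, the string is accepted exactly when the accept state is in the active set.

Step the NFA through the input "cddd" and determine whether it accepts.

S₀ = ε-closure({0}) = {0,1,2,4,6,8,10,12}
'c' @ 1: {1,2,3,4,5,6,8,9,10,12}  [accepting]
'd' @ 2: {1,2,3,4,5,6,7,8,9,10,11,12,13}  [accepting]
'd' @ 3: {1,2,3,4,5,6,7,8,9,10,11,12,13}  [accepting]
'd' @ 4: {1,2,3,4,5,6,7,8,9,10,11,12,13}  [accepting]
after full input: {1,2,3,4,5,6,7,8,9,10,11,12,13}  (accept=1 in)

Answer: ACCEPT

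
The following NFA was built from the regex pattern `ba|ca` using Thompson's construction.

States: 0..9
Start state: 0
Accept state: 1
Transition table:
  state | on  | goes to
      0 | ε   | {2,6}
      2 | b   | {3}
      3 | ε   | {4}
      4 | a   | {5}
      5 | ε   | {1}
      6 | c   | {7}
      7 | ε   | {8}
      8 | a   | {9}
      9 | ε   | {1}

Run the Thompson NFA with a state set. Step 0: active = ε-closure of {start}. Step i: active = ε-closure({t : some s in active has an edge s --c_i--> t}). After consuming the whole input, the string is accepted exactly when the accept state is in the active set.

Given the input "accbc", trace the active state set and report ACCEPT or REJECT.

Answer: REJECT

Trace:
S₀ = ε-closure({0}) = {0,2,6}
'a' @ 1: {}  — state set empty
rest 'ccbc' ignored (set empty)
final: {}; accept 1 not in set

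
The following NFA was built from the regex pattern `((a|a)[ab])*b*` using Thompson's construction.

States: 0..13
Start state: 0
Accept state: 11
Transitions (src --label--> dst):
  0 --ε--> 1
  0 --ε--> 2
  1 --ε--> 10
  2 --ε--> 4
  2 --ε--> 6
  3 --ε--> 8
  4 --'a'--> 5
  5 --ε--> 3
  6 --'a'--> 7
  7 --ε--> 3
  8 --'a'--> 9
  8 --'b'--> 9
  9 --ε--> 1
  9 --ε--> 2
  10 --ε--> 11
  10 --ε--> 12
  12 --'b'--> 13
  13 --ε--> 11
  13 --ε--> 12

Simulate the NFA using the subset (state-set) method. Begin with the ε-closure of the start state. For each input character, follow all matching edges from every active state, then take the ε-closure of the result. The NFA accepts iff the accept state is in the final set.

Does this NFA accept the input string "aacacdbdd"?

start: ε-closure({0}) = {0,1,2,4,6,10,11,12}
'a' @ 1: {3,5,7,8}
'a' @ 2: {1,2,4,6,9,10,11,12}  (accept∈set)
'c' @ 3: {}  — no active states
rest 'acdbdd' ignored (set empty)
final: {}; accept 11 not in set

Answer: REJECT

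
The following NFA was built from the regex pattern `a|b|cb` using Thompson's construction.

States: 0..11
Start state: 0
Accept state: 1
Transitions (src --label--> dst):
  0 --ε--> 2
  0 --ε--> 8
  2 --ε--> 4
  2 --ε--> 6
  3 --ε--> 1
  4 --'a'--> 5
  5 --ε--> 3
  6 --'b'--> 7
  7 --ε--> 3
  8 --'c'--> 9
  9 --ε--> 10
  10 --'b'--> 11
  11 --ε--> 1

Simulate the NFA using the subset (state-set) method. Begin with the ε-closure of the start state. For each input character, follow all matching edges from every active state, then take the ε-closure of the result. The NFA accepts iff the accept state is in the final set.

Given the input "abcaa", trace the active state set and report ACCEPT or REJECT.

Answer: REJECT

Derivation:
initial (ε-close {0}): {0,2,4,6,8}
'a' @ 1: {1,3,5}  ✓accept
'b' @ 2: {}  — dead — no transitions
rest 'caa' ignored (set empty)
end set {} — state 1 not in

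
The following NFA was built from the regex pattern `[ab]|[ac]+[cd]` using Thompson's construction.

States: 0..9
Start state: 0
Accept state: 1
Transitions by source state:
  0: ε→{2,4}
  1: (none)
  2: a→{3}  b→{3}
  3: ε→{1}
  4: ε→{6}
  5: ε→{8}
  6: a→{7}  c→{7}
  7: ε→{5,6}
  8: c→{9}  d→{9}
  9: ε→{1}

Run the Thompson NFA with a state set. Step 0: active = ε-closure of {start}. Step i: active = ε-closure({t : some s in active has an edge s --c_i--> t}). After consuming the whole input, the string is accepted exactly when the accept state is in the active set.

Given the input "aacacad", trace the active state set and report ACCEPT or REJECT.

Answer: ACCEPT

Trace:
start: ε-closure({0}) = {0,2,4,6}
'a' @ 1: {1,3,5,6,7,8}  ✓accept
'a' @ 2: {5,6,7,8}
'c' @ 3: {1,5,6,7,8,9}  ✓accept
'a' @ 4: {5,6,7,8}
'c' @ 5: {1,5,6,7,8,9}  ✓accept
'a' @ 6: {5,6,7,8}
'd' @ 7: {1,9}  ✓accept
final: {1,9}; accept 1 in set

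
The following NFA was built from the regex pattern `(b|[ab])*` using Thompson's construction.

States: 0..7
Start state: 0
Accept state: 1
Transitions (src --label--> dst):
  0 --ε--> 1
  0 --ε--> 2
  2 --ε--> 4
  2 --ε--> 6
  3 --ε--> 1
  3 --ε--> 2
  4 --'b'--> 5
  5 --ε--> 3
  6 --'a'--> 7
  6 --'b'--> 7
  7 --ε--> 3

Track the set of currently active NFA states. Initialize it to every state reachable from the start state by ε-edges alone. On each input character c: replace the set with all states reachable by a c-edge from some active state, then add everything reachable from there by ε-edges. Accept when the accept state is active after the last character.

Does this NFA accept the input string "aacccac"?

S₀ = ε-closure({0}) = {0,1,2,4,6}
'a' @ 1: {1,2,3,4,6,7}  [accepting]
'a' @ 2: {1,2,3,4,6,7}  [accepting]
'c' @ 3: {}  — state set empty
rest 'ccac' ignored (set empty)
end set {} — state 1 not in

Answer: REJECT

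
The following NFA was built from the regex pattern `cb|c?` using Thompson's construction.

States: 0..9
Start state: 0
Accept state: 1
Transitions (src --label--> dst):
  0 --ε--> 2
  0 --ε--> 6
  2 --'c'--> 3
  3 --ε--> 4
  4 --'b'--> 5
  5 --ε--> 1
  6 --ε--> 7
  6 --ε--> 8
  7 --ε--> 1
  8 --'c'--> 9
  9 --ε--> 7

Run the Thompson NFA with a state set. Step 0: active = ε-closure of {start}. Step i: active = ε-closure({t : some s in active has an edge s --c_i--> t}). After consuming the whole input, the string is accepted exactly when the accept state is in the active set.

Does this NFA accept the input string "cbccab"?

initial (ε-close {0}): {0,1,2,6,7,8}
'c' @ 1: {1,3,4,7,9}  [accepting]
'b' @ 2: {1,5}  [accepting]
'c' @ 3: {}  — state set empty
rest 'cab' ignored (set empty)
final: {}; accept 1 not in set

Answer: REJECT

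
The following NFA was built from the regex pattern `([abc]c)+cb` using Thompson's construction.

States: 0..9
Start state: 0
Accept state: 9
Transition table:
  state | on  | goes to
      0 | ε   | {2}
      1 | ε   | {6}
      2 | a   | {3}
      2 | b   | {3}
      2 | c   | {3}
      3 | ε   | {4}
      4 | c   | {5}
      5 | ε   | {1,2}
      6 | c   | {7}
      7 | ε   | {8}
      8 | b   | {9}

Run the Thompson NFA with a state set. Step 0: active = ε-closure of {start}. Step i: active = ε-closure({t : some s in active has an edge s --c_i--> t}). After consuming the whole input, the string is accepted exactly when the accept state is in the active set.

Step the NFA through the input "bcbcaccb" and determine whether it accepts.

Answer: ACCEPT

Trace:
initial (ε-close {0}): {0,2}
'b' @ 1: {3,4}
'c' @ 2: {1,2,5,6}
'b' @ 3: {3,4}
'c' @ 4: {1,2,5,6}
'a' @ 5: {3,4}
'c' @ 6: {1,2,5,6}
'c' @ 7: {3,4,7,8}
'b' @ 8: {9}  (accept∈set)
end set {9} — state 9 in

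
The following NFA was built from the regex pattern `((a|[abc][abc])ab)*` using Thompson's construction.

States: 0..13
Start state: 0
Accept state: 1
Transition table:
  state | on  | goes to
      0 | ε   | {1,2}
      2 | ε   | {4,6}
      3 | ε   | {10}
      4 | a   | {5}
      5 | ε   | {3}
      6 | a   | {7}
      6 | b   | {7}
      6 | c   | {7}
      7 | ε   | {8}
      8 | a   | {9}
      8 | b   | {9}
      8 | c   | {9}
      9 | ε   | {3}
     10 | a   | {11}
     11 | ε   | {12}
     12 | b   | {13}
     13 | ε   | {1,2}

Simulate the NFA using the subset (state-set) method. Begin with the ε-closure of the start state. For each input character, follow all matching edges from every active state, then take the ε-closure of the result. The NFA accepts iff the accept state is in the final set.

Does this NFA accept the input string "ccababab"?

initial (ε-close {0}): {0,1,2,4,6}
'c' @ 1: {7,8}
'c' @ 2: {3,9,10}
'a' @ 3: {11,12}
'b' @ 4: {1,2,4,6,13}  (accept∈set)
'a' @ 5: {3,5,7,8,10}
'b' @ 6: {3,9,10}
'a' @ 7: {11,12}
'b' @ 8: {1,2,4,6,13}  (accept∈set)
final: {1,2,4,6,13}; accept 1 in set

Answer: ACCEPT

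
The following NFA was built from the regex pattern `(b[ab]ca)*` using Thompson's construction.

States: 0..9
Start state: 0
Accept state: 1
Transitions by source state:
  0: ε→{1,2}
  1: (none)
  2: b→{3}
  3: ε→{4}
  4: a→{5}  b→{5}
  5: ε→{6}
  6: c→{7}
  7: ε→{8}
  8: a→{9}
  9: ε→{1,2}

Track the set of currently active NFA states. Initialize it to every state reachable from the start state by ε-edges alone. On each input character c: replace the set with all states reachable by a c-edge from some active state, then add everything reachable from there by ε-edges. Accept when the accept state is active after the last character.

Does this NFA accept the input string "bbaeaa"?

Answer: REJECT

Trace:
S₀ = ε-closure({0}) = {0,1,2}
'b' @ 1: {3,4}
'b' @ 2: {5,6}
'a' @ 3: {}  — state set empty
rest 'eaa' ignored (set empty)
after full input: {}  (accept=1 not in)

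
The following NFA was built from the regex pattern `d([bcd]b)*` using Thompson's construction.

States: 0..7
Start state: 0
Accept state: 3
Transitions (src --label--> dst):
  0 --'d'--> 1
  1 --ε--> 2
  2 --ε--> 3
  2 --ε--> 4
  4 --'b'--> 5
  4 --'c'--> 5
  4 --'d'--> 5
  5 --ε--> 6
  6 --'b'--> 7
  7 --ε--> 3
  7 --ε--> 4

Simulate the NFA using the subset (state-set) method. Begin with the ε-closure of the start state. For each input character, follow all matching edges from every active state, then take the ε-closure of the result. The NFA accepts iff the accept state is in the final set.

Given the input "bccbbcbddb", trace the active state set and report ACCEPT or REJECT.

S₀ = ε-closure({0}) = {0}
'b' @ 1: {}  — state set empty
rest 'ccbbcbddb' ignored (set empty)
after full input: {}  (accept=3 not in)

Answer: REJECT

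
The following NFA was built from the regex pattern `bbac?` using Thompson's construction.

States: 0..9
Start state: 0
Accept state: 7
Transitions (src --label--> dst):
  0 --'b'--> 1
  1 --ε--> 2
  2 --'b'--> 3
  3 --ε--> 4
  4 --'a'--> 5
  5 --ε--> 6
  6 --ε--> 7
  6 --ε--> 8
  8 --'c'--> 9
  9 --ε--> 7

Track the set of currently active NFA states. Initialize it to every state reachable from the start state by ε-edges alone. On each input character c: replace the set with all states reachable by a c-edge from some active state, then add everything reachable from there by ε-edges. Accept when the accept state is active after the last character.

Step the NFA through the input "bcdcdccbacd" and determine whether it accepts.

Answer: REJECT

Steps:
initial (ε-close {0}): {0}
'b' @ 1: {1,2}
'c' @ 2: {}  — state set empty
rest 'dcdccbacd' ignored (set empty)
final: {}; accept 7 not in set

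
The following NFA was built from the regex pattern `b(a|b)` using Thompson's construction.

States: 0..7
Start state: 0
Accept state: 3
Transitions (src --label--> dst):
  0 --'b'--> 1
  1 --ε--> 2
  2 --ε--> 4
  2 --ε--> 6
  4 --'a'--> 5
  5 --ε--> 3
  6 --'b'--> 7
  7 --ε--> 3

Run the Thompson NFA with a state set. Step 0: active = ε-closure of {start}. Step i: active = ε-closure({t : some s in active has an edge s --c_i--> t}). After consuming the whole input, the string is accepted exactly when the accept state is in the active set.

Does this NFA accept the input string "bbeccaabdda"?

initial (ε-close {0}): {0}
'b' @ 1: {1,2,4,6}
'b' @ 2: {3,7}  ✓accept
'e' @ 3: {}  — dead — no transitions
rest 'ccaabdda' ignored (set empty)
after full input: {}  (accept=3 not in)

Answer: REJECT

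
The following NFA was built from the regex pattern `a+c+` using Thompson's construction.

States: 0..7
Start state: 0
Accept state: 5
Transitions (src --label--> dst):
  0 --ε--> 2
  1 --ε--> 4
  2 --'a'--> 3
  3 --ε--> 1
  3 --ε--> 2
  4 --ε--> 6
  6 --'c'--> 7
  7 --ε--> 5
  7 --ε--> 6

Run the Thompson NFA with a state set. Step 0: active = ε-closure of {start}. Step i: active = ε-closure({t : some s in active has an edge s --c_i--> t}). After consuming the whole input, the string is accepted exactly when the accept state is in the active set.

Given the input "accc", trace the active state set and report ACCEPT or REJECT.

Answer: ACCEPT

Trace:
start: ε-closure({0}) = {0,2}
'a' @ 1: {1,2,3,4,6}
'c' @ 2: {5,6,7}  ✓accept
'c' @ 3: {5,6,7}  ✓accept
'c' @ 4: {5,6,7}  ✓accept
end set {5,6,7} — state 5 in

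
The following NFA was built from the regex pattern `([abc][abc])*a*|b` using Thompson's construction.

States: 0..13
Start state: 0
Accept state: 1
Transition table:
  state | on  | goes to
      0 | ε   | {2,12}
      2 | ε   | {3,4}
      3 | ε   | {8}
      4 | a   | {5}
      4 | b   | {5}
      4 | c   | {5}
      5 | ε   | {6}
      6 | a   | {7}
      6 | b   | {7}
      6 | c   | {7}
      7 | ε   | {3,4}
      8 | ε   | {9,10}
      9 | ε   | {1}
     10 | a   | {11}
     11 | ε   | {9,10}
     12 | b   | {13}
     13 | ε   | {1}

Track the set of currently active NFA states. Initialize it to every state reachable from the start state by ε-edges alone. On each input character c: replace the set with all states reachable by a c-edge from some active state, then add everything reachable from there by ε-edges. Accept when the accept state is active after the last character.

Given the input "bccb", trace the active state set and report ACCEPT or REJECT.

S₀ = ε-closure({0}) = {0,1,2,3,4,8,9,10,12}
'b' @ 1: {1,5,6,13}  [accepting]
'c' @ 2: {1,3,4,7,8,9,10}  [accepting]
'c' @ 3: {5,6}
'b' @ 4: {1,3,4,7,8,9,10}  [accepting]
end set {1,3,4,7,8,9,10} — state 1 in

Answer: ACCEPT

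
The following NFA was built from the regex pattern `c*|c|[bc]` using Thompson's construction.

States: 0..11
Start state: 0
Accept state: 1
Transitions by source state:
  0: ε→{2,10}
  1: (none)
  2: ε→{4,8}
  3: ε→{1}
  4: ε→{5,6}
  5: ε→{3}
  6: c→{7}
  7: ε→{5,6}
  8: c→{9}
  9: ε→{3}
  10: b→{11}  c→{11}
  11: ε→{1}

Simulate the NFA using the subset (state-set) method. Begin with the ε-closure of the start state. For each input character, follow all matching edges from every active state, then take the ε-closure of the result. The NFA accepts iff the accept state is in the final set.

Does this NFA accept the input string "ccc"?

Answer: ACCEPT

Trace:
S₀ = ε-closure({0}) = {0,1,2,3,4,5,6,8,10}
'c' @ 1: {1,3,5,6,7,9,11}  [accepting]
'c' @ 2: {1,3,5,6,7}  [accepting]
'c' @ 3: {1,3,5,6,7}  [accepting]
final: {1,3,5,6,7}; accept 1 in set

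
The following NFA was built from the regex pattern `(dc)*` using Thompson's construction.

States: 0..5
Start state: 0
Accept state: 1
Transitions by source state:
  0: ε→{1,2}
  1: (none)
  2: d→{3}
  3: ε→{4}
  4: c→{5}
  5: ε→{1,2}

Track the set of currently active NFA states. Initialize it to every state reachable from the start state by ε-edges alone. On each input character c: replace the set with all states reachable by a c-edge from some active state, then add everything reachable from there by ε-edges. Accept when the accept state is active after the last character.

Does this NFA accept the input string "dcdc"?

initial (ε-close {0}): {0,1,2}
'd' @ 1: {3,4}
'c' @ 2: {1,2,5}  ✓accept
'd' @ 3: {3,4}
'c' @ 4: {1,2,5}  ✓accept
after full input: {1,2,5}  (accept=1 in)

Answer: ACCEPT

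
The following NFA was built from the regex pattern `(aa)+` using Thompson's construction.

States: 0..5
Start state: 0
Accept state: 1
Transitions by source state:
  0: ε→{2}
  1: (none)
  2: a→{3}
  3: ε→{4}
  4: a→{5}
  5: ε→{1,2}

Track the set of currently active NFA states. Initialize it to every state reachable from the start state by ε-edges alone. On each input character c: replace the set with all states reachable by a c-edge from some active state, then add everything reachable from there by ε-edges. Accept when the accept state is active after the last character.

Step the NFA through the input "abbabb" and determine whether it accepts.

start: ε-closure({0}) = {0,2}
'a' @ 1: {3,4}
'b' @ 2: {}  — state set empty
rest 'babb' ignored (set empty)
after full input: {}  (accept=1 not in)

Answer: REJECT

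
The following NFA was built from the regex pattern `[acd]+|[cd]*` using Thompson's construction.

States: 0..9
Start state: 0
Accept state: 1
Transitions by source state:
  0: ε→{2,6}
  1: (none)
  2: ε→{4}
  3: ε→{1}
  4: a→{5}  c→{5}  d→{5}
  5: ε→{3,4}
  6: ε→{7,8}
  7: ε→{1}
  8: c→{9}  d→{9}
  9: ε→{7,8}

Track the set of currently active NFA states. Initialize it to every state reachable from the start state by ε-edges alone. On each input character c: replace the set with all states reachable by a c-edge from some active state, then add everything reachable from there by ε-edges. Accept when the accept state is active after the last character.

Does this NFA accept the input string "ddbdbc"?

initial (ε-close {0}): {0,1,2,4,6,7,8}
'd' @ 1: {1,3,4,5,7,8,9}  (accept∈set)
'd' @ 2: {1,3,4,5,7,8,9}  (accept∈set)
'b' @ 3: {}  — state set empty
rest 'dbc' ignored (set empty)
final: {}; accept 1 not in set

Answer: REJECT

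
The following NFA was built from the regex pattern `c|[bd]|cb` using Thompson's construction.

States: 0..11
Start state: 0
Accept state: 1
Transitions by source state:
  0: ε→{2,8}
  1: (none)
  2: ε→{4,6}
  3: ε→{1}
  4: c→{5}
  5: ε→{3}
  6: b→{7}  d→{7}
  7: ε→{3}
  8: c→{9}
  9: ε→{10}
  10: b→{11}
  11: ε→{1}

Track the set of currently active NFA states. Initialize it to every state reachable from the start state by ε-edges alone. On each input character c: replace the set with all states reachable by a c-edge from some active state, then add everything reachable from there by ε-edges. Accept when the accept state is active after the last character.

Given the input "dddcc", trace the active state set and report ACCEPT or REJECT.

S₀ = ε-closure({0}) = {0,2,4,6,8}
'd' @ 1: {1,3,7}  (accept∈set)
'd' @ 2: {}  — state set empty
rest 'dcc' ignored (set empty)
end set {} — state 1 not in

Answer: REJECT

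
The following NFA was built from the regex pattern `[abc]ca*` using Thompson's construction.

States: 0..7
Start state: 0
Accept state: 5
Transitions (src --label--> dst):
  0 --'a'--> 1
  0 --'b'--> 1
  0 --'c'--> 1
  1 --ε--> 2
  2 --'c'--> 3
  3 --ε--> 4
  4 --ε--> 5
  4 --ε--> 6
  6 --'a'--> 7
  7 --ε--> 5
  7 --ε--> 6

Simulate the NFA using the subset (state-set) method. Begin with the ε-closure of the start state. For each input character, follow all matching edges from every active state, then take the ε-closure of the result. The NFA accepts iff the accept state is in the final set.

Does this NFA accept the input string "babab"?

start: ε-closure({0}) = {0}
'b' @ 1: {1,2}
'a' @ 2: {}  — no active states
rest 'bab' ignored (set empty)
after full input: {}  (accept=5 not in)

Answer: REJECT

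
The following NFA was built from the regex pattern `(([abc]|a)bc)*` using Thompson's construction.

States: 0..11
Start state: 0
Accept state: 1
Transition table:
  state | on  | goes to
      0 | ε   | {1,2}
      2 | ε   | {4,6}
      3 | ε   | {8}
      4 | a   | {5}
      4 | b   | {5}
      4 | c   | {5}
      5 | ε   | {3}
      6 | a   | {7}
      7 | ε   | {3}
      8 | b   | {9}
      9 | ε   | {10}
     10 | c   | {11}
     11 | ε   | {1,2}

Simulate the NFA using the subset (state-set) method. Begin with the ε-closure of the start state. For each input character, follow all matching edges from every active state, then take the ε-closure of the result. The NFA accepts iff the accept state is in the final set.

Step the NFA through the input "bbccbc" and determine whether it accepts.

Answer: ACCEPT

Trace:
start: ε-closure({0}) = {0,1,2,4,6}
'b' @ 1: {3,5,8}
'b' @ 2: {9,10}
'c' @ 3: {1,2,4,6,11}  ✓accept
'c' @ 4: {3,5,8}
'b' @ 5: {9,10}
'c' @ 6: {1,2,4,6,11}  ✓accept
final: {1,2,4,6,11}; accept 1 in set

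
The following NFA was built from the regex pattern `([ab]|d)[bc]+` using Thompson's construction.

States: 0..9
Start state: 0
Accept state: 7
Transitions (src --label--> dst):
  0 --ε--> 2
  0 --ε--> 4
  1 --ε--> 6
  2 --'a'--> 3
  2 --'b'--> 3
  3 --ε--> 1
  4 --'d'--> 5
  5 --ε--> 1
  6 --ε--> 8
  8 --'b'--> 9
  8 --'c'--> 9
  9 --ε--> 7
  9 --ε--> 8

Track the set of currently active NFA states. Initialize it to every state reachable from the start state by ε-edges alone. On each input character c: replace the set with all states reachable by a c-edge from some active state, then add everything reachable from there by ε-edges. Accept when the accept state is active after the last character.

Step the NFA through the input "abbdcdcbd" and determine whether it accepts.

S₀ = ε-closure({0}) = {0,2,4}
'a' @ 1: {1,3,6,8}
'b' @ 2: {7,8,9}  (accept∈set)
'b' @ 3: {7,8,9}  (accept∈set)
'd' @ 4: {}  — no active states
rest 'cdcbd' ignored (set empty)
after full input: {}  (accept=7 not in)

Answer: REJECT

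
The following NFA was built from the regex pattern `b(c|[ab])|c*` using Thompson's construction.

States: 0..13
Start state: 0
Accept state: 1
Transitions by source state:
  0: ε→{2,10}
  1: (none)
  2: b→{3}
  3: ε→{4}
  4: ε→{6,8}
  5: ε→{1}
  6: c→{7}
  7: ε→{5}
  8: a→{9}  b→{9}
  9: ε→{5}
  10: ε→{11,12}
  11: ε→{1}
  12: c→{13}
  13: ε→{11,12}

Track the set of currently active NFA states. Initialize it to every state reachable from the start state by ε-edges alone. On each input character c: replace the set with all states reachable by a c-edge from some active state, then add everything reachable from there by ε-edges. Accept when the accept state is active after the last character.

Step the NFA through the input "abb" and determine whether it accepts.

initial (ε-close {0}): {0,1,2,10,11,12}
'a' @ 1: {}  — state set empty
rest 'bb' ignored (set empty)
final: {}; accept 1 not in set

Answer: REJECT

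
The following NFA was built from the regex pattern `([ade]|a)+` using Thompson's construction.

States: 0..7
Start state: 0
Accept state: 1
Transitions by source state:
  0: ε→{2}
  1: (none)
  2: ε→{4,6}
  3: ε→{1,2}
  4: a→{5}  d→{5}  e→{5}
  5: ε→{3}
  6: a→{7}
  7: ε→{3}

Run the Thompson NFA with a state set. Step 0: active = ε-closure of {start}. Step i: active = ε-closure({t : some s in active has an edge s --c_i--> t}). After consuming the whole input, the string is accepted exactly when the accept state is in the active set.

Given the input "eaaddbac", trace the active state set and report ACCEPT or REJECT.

Answer: REJECT

Steps:
S₀ = ε-closure({0}) = {0,2,4,6}
'e' @ 1: {1,2,3,4,5,6}  [accepting]
'a' @ 2: {1,2,3,4,5,6,7}  [accepting]
'a' @ 3: {1,2,3,4,5,6,7}  [accepting]
'd' @ 4: {1,2,3,4,5,6}  [accepting]
'd' @ 5: {1,2,3,4,5,6}  [accepting]
'b' @ 6: {}  — no active states
rest 'ac' ignored (set empty)
after full input: {}  (accept=1 not in)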